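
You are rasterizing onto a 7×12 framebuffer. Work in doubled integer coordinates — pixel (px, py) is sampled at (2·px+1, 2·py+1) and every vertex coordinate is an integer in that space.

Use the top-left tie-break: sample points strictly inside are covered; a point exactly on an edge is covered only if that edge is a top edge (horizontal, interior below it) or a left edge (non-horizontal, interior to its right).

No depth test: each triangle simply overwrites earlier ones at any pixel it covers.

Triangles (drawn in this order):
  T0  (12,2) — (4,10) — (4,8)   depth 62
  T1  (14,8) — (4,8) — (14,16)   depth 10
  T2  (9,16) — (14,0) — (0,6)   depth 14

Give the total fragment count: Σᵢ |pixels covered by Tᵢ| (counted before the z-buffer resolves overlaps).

T0:
  2·area = 16
  edge (12, 2)→(4, 10): d=(-8,8) right/bottom  bias=-1
  edge (4, 10)→(4, 8): d=(0,-2) top-left  bias=+0
  edge (4, 8)→(12, 2): d=(8,-6) top-left  bias=+0
    (6,0)@(13, 1): e=[0,18,-2] → ·  [on edge]
    (5,1)@(11, 3): e=[0,14,2] → ·  [on edge]
    (4,2)@(9, 5): e=[0,10,6] → ·  [on edge]
    (3,3)@(7, 7): e=[0,6,10] → ·  [on edge]
    (2,4)@(5, 9): e=[0,2,14] → ·  [on edge]
    (1,5)@(3, 11): e=[0,-2,18] → ·  [on edge]
    (0,6)@(1, 13): e=[0,-6,22] → ·  [on edge]
  covered (0 px):
    · · · · · · ·
    · · · · · · ·
    · · · · · · ·
    · · · · · · ·
    · · · · · · ·
    · · · · · · ·
    · · · · · · ·
    · · · · · · ·
    · · · · · · ·
    · · · · · · ·
    · · · · · · ·
    · · · · · · ·
T1:
  2·area = 80  (B↔C swapped to make it positive)
  edge (14, 8)→(14, 16): d=(0,8) right/bottom  bias=-1
  edge (14, 16)→(4, 8): d=(-10,-8) top-left  bias=+0
  edge (4, 8)→(14, 8): d=(10,0) top-left  bias=+0
    (3,4)@(7, 9): e=[56,14,10] → █
    (4,4)@(9, 9): e=[40,30,10] → █
    (5,4)@(11, 9): e=[24,46,10] → █
    (6,4)@(13, 9): e=[8,62,10] → █
    (3,5)@(7, 11): e=[56,-6,30] → ·
    (4,5)@(9, 11): e=[40,10,30] → █
    (4,6)@(9, 13): e=[40,-10,50] → ·
    (5,6)@(11, 13): e=[24,6,50] → █
    (5,7)@(11, 15): e=[24,-14,70] → ·
    (6,7)@(13, 15): e=[8,2,70] → █
    (6,8)@(13, 17): e=[8,-18,90] → ·
  covered (10 px):
    · · · · · · ·
    · · · · · · ·
    · · · · · · ·
    · · · · · · ·
    · · · █ █ █ █
    · · · · █ █ █
    · · · · · █ █
    · · · · · · █
    · · · · · · ·
    · · · · · · ·
    · · · · · · ·
    · · · · · · ·
T2:
  2·area = 194  (B↔C swapped to make it positive)
  edge (9, 16)→(0, 6): d=(-9,-10) top-left  bias=+0
  edge (0, 6)→(14, 0): d=(14,-6) top-left  bias=+0
  edge (14, 0)→(9, 16): d=(-5,16) right/bottom  bias=-1
    (6,0)@(13, 1): e=[175,8,11] → █
    (3,1)@(7, 3): e=[97,0,97] → █  [on edge]
    (4,1)@(9, 3): e=[117,12,65] → █
    (5,1)@(11, 3): e=[137,24,33] → █
    (1,2)@(3, 5): e=[39,4,151] → █
    (2,2)@(5, 5): e=[59,16,119] → █
    (6,2)@(13, 5): e=[139,64,-9] → ·
    (0,3)@(1, 7): e=[1,20,173] → █
    (6,3)@(13, 7): e=[121,92,-19] → ·
    (0,4)@(1, 9): e=[-17,48,163] → ·
    (1,4)@(3, 9): e=[3,60,131] → █
    (6,4)@(13, 9): e=[103,120,-29] → ·
  covered (27 px):
    · · · · · · █
    · · · █ █ █ █
    · █ █ █ █ █ ·
    █ █ █ █ █ █ ·
    · █ █ █ █ █ ·
    · · █ █ █ · ·
    · · · █ █ · ·
    · · · · █ · ·
    · · · · · · ·
    · · · · · · ·
    · · · · · · ·
    · · · · · · ·

Answer: 37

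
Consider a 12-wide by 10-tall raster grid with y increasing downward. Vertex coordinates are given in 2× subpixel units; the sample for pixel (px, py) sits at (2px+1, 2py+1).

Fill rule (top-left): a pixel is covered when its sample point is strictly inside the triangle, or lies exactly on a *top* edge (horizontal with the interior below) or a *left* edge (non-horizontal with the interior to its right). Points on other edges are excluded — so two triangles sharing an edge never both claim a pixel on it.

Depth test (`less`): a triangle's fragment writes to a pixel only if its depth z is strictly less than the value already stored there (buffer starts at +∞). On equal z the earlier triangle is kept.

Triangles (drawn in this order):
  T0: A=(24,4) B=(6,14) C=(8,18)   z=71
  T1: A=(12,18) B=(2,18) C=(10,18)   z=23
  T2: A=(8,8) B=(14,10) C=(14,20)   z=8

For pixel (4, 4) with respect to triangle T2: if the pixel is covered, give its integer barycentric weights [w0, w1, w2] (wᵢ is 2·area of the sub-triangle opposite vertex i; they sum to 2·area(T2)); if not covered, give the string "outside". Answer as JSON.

T0:
  2·area = 92  (B↔C swapped to make it positive)
  edge (24, 4)→(8, 18): d=(-16,14) right/bottom  bias=-1
  edge (8, 18)→(6, 14): d=(-2,-4) top-left  bias=+0
  edge (6, 14)→(24, 4): d=(18,-10) top-left  bias=+0
    (9,3)@(19, 7): e=[22,66,4] → █
    (10,3)@(21, 7): e=[-6,74,24] → ·
    (7,4)@(15, 9): e=[46,46,0] → █  [on edge]
    (8,4)@(17, 9): e=[18,54,20] → █
    (9,4)@(19, 9): e=[-10,62,40] → ·
    (6,5)@(13, 11): e=[42,34,16] → █
    (8,5)@(17, 11): e=[-14,50,56] → ·
    (4,6)@(9, 13): e=[66,14,12] → █
    (5,6)@(11, 13): e=[38,22,32] → █
    (7,6)@(15, 13): e=[-18,38,72] → ·
    (3,7)@(7, 15): e=[62,2,28] → █
    (6,7)@(13, 15): e=[-22,26,88] → ·
  covered (12 px):
    · · · · · · · · · · · ·
    · · · · · · · · · · · ·
    · · · · · · · · · · · ·
    · · · · · · · · · █ · ·
    · · · · · · · █ █ · · ·
    · · · · · · █ █ · · · ·
    · · · · █ █ █ · · · · ·
    · · · █ █ █ · · · · · ·
    · · · · █ · · · · · · ·
    · · · · · · · · · · · ·
T1:
  degenerate (2·area = 0) — covers nothing
T2:
  2·area = 60
  edge (8, 8)→(14, 10): d=(6,2) right/bottom  bias=-1
  edge (14, 10)→(14, 20): d=(0,10) right/bottom  bias=-1
  edge (14, 20)→(8, 8): d=(-6,-12) top-left  bias=+0
    (2,3)@(5, 7): e=[0,90,-30] → ·  [on edge]
    (4,4)@(9, 9): e=[4,50,6] → █
    (5,4)@(11, 9): e=[0,30,30] → ·  [on edge]
    (4,5)@(9, 11): e=[16,50,-6] → ·
    (5,5)@(11, 11): e=[12,30,18] → █
    (6,5)@(13, 11): e=[8,10,42] → █
    (7,5)@(15, 11): e=[4,-10,66] → ·
    (8,5)@(17, 11): e=[0,-30,90] → ·  [on edge]
    (5,6)@(11, 13): e=[24,30,6] → █
    (7,6)@(15, 13): e=[16,-10,54] → ·
    (11,6)@(23, 13): e=[0,-90,150] → ·  [on edge]
    (5,7)@(11, 15): e=[36,30,-6] → ·
  covered (7 px):
    · · · · · · · · · · · ·
    · · · · · · · · · · · ·
    · · · · · · · · · · · ·
    · · · · · · · · · · · ·
    · · · · █ · · · · · · ·
    · · · · · █ █ · · · · ·
    · · · · · █ █ · · · · ·
    · · · · · · █ · · · · ·
    · · · · · · █ · · · · ·
    · · · · · · · · · · · ·

Final: [50,6,4]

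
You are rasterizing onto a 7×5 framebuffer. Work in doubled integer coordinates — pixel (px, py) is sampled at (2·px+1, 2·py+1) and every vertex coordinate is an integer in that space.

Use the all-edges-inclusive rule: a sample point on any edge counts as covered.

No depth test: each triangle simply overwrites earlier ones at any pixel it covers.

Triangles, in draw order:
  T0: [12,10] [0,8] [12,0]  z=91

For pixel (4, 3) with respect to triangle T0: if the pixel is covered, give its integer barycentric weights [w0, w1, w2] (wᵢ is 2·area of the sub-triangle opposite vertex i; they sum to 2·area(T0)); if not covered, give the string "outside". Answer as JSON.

T0:
  2·area = 120
  edge (12, 10)→(0, 8): d=(-12,-2) inclusive
  edge (0, 8)→(12, 0): d=(12,-8) inclusive
  edge (12, 0)→(12, 10): d=(0,10) inclusive
    (5,0)@(11, 1): e=[106,4,10] → X
    (6,0)@(13, 1): e=[110,20,-10] → .
    (4,1)@(9, 3): e=[78,12,30] → X
    (6,1)@(13, 3): e=[86,44,-10] → .
    (2,2)@(5, 5): e=[46,4,70] → X
    (3,2)@(7, 5): e=[50,20,50] → X
    (6,2)@(13, 5): e=[62,68,-10] → .
    (1,3)@(3, 7): e=[18,12,90] → X
    (6,3)@(13, 7): e=[38,92,-10] → .
    (1,4)@(3, 9): e=[-6,36,90] → .
    (2,4)@(5, 9): e=[-2,52,70] → .
    (3,4)@(7, 9): e=[2,68,50] → X
  covered (15 px):
    . . . . . X .
    . . . . X X .
    . . X X X X .
    . X X X X X .
    . . . X X X .

Answer: [60,30,30]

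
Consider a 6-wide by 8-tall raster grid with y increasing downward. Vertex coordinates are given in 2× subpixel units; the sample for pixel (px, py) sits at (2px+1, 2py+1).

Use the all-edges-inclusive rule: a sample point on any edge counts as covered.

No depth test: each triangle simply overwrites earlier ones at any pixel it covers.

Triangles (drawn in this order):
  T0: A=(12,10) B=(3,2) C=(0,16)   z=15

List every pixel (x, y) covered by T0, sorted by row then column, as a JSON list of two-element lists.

T0:
  2·area = 150  (B↔C swapped to make it positive)
  edge (12, 10)→(0, 16): d=(-12,6) inclusive
  edge (0, 16)→(3, 2): d=(3,-14) inclusive
  edge (3, 2)→(12, 10): d=(9,8) inclusive
    (1,1)@(3, 3): e=[138,3,9] → █
    (2,1)@(5, 3): e=[126,31,-7] → ·
    (1,2)@(3, 5): e=[114,9,27] → █
    (2,2)@(5, 5): e=[102,37,11] → █
    (3,2)@(7, 5): e=[90,65,-5] → ·
    (1,3)@(3, 7): e=[90,15,45] → █
    (3,3)@(7, 7): e=[66,71,13] → █
    (4,3)@(9, 7): e=[54,99,-3] → ·
    (1,4)@(3, 9): e=[66,21,63] → █
    (4,4)@(9, 9): e=[30,105,15] → █
    (5,4)@(11, 9): e=[18,133,-1] → ·
    (1,5)@(3, 11): e=[42,27,81] → █
  covered (18 px):
    · · · · · ·
    · █ · · · ·
    · █ █ · · ·
    · █ █ █ · ·
    · █ █ █ █ ·
    · █ █ █ █ ·
    █ █ █ · · ·
    █ · · · · ·

Result: [[1,1],[1,2],[2,2],[1,3],[2,3],[3,3],[1,4],[2,4],[3,4],[4,4],[1,5],[2,5],[3,5],[4,5],[0,6],[1,6],[2,6],[0,7]]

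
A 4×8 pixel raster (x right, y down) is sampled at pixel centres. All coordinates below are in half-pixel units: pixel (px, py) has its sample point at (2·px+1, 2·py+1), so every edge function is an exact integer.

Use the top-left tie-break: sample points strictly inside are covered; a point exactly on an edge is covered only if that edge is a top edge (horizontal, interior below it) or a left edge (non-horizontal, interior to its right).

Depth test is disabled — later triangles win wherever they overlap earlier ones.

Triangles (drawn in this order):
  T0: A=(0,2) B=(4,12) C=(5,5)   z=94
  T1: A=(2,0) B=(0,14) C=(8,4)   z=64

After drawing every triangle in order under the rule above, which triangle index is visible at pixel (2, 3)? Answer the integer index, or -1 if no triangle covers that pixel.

T0:
  2·area = 38  (B↔C swapped to make it positive)
  edge (0, 2)→(5, 5): d=(5,3) right/bottom  bias=-1
  edge (5, 5)→(4, 12): d=(-1,7) right/bottom  bias=-1
  edge (4, 12)→(0, 2): d=(-4,-10) top-left  bias=+0
    (0,1)@(1, 3): e=[2,30,6] → X
    (1,1)@(3, 3): e=[-4,16,26] → .
    (0,2)@(1, 5): e=[12,28,-2] → .
    (1,2)@(3, 5): e=[6,14,18] → X
    (2,2)@(5, 5): e=[0,0,38] → .  [on edge]
    (1,3)@(3, 7): e=[16,12,10] → X
    (2,3)@(5, 7): e=[10,-2,30] → .
    (1,4)@(3, 9): e=[26,10,2] → X
    (2,4)@(5, 9): e=[20,-4,22] → .
    (1,5)@(3, 11): e=[36,8,-6] → .
  covered (4 px):
    . . . .
    X . . .
    . X . .
    . X . .
    . X . .
    . . . .
    . . . .
    . . . .
T1:
  2·area = 92  (B↔C swapped to make it positive)
  edge (2, 0)→(8, 4): d=(6,4) right/bottom  bias=-1
  edge (8, 4)→(0, 14): d=(-8,10) right/bottom  bias=-1
  edge (0, 14)→(2, 0): d=(2,-14) top-left  bias=+0
    (1,0)@(3, 1): e=[2,74,16] → X
    (2,0)@(5, 1): e=[-6,54,44] → .
    (1,1)@(3, 3): e=[14,58,20] → X
    (2,1)@(5, 3): e=[6,38,48] → X
    (3,1)@(7, 3): e=[-2,18,76] → .
    (1,2)@(3, 5): e=[26,42,24] → X
    (3,2)@(7, 5): e=[10,2,80] → X
    (0,3)@(1, 7): e=[46,46,0] → X  [on edge]
    (3,3)@(7, 7): e=[22,-14,84] → .
    (0,4)@(1, 9): e=[58,30,4] → X
    (2,4)@(5, 9): e=[42,-10,60] → .
    (0,5)@(1, 11): e=[70,14,8] → X
  covered (12 px):
    . X . .
    . X X .
    . X X X
    X X X .
    X X . .
    X . . .
    . . . .
    . . . .

Z-buffer (winner per pixel, '.' = empty):
  . 1 . .
  0 1 1 .
  . 1 1 1
  1 1 1 .
  1 1 . .
  1 . . .
  . . . .
  . . . .

Final: 1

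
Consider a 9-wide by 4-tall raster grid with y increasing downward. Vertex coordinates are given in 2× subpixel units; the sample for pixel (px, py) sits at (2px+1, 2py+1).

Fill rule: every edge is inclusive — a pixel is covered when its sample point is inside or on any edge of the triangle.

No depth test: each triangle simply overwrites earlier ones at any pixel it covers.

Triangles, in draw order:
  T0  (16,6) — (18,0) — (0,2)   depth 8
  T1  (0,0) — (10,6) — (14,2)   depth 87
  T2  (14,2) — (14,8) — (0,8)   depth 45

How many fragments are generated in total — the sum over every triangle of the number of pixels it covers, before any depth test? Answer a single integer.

T0:
  2·area = 104  (B↔C swapped to make it positive)
  edge (16, 6)→(0, 2): d=(-16,-4) inclusive
  edge (0, 2)→(18, 0): d=(18,-2) inclusive
  edge (18, 0)→(16, 6): d=(-2,6) inclusive
    (4,0)@(9, 1): e=[52,0,52] → █  [on edge]
    (5,0)@(11, 1): e=[60,4,40] → █
    (6,0)@(13, 1): e=[68,8,28] → █
    (7,0)@(15, 1): e=[76,12,16] → █
    (8,0)@(17, 1): e=[84,16,4] → █
    (2,1)@(5, 3): e=[4,28,72] → █
    (3,1)@(7, 3): e=[12,32,60] → █
    (8,1)@(17, 3): e=[52,52,0] → █  [on edge]
    (2,2)@(5, 5): e=[-28,64,68] → ·
    (3,2)@(7, 5): e=[-20,68,56] → ·
    (4,2)@(9, 5): e=[-12,72,44] → ·
    (5,2)@(11, 5): e=[-4,76,32] → ·
  covered (14 px):
    · · · · █ █ █ █ █
    · · █ █ █ █ █ █ █
    · · · · · · █ █ ·
    · · · · · · · · ·
T1:
  2·area = 64  (B↔C swapped to make it positive)
  edge (0, 0)→(14, 2): d=(14,2) inclusive
  edge (14, 2)→(10, 6): d=(-4,4) inclusive
  edge (10, 6)→(0, 0): d=(-10,-6) inclusive
    (1,0)@(3, 1): e=[8,48,8] → █
    (2,0)@(5, 1): e=[4,40,20] → █
    (3,0)@(7, 1): e=[0,32,32] → █  [on edge]
    (4,0)@(9, 1): e=[-4,24,44] → ·
    (7,0)@(15, 1): e=[-16,0,80] → ·  [on edge]
    (1,1)@(3, 3): e=[36,40,-12] → ·
    (2,1)@(5, 3): e=[32,32,0] → █  [on edge]
    (4,1)@(9, 3): e=[24,16,24] → █
    (5,1)@(11, 3): e=[20,8,36] → █
    (6,1)@(13, 3): e=[16,0,48] → █  [on edge]
    (7,1)@(15, 3): e=[12,-8,60] → ·
    (2,2)@(5, 5): e=[60,24,-20] → ·
    (5,2)@(11, 5): e=[48,0,16] → █  [on edge]
    (4,3)@(9, 7): e=[80,0,-16] → ·  [on edge]
  covered (10 px):
    · █ █ █ · · · · ·
    · · █ █ █ █ █ · ·
    · · · · █ █ · · ·
    · · · · · · · · ·
T2:
  2·area = 84
  edge (14, 2)→(14, 8): d=(0,6) inclusive
  edge (14, 8)→(0, 8): d=(-14,0) inclusive
  edge (0, 8)→(14, 2): d=(14,-6) inclusive
    (6,1)@(13, 3): e=[6,70,8] → █
    (7,1)@(15, 3): e=[-6,70,20] → ·
    (3,2)@(7, 5): e=[42,42,0] → █  [on edge]
    (4,2)@(9, 5): e=[30,42,12] → █
    (5,2)@(11, 5): e=[18,42,24] → █
    (7,2)@(15, 5): e=[-6,42,48] → ·
    (1,3)@(3, 7): e=[66,14,4] → █
    (2,3)@(5, 7): e=[54,14,16] → █
    (7,3)@(15, 7): e=[-6,14,76] → ·
  covered (11 px):
    · · · · · · · · ·
    · · · · · · █ · ·
    · · · █ █ █ █ · ·
    · █ █ █ █ █ █ · ·

Answer: 35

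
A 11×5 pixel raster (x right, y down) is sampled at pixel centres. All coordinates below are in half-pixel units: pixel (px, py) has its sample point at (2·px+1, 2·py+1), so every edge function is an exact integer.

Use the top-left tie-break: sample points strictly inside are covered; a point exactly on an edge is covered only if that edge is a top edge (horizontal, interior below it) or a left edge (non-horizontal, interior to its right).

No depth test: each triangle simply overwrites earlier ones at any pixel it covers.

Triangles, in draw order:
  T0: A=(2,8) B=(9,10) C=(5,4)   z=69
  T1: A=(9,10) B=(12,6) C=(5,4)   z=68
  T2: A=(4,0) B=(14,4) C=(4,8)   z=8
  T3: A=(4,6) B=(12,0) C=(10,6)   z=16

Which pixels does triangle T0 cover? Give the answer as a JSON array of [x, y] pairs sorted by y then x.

T0:
  2·area = 34  (B↔C swapped to make it positive)
  edge (2, 8)→(5, 4): d=(3,-4) top-left  bias=+0
  edge (5, 4)→(9, 10): d=(4,6) right/bottom  bias=-1
  edge (9, 10)→(2, 8): d=(-7,-2) top-left  bias=+0
    (1,0)@(3, 1): e=[-17,0,51] → ·  [on edge]
    (2,2)@(5, 5): e=[3,4,27] → █
    (3,2)@(7, 5): e=[11,-8,31] → ·
    (1,3)@(3, 7): e=[1,24,9] → █
    (3,3)@(7, 7): e=[17,0,17] → ·  [on edge]
    (1,4)@(3, 9): e=[7,32,-5] → ·
    (2,4)@(5, 9): e=[15,20,-1] → ·
    (3,4)@(7, 9): e=[23,8,3] → █
    (4,4)@(9, 9): e=[31,-4,7] → ·
  covered (4 px):
    · · · · · · · · · · ·
    · · · · · · · · · · ·
    · · █ · · · · · · · ·
    · █ █ · · · · · · · ·
    · · · █ · · · · · · ·
T1:
  2·area = 34  (B↔C swapped to make it positive)
  edge (9, 10)→(5, 4): d=(-4,-6) top-left  bias=+0
  edge (5, 4)→(12, 6): d=(7,2) right/bottom  bias=-1
  edge (12, 6)→(9, 10): d=(-3,4) right/bottom  bias=-1
    (1,0)@(3, 1): e=[0,-17,51] → ·  [on edge]
    (3,2)@(7, 5): e=[8,3,23] → █
    (4,2)@(9, 5): e=[20,-1,15] → ·
    (3,3)@(7, 7): e=[0,17,17] → █  [on edge]
    (4,3)@(9, 7): e=[12,13,9] → █
    (5,3)@(11, 7): e=[24,9,1] → █
    (6,3)@(13, 7): e=[36,5,-7] → ·
    (3,4)@(7, 9): e=[-8,31,11] → ·
    (4,4)@(9, 9): e=[4,27,3] → █
    (5,4)@(11, 9): e=[16,23,-5] → ·
  covered (5 px):
    · · · · · · · · · · ·
    · · · · · · · · · · ·
    · · · █ · · · · · · ·
    · · · █ █ █ · · · · ·
    · · · · █ · · · · · ·
T2:
  2·area = 80
  edge (4, 0)→(14, 4): d=(10,4) right/bottom  bias=-1
  edge (14, 4)→(4, 8): d=(-10,4) right/bottom  bias=-1
  edge (4, 8)→(4, 0): d=(0,-8) top-left  bias=+0
    (2,0)@(5, 1): e=[6,66,8] → █
    (3,0)@(7, 1): e=[-2,58,24] → ·
    (2,1)@(5, 3): e=[26,46,8] → █
    (3,1)@(7, 3): e=[18,38,24] → █
    (4,1)@(9, 3): e=[10,30,40] → █
    (5,1)@(11, 3): e=[2,22,56] → █
    (6,1)@(13, 3): e=[-6,14,72] → ·
    (2,2)@(5, 5): e=[46,26,8] → █
    (6,2)@(13, 5): e=[14,-6,72] → ·
    (2,3)@(5, 7): e=[66,6,8] → █
    (3,3)@(7, 7): e=[58,-2,24] → ·
    (4,3)@(9, 7): e=[50,-10,40] → ·
  covered (10 px):
    · · █ · · · · · · · ·
    · · █ █ █ █ · · · · ·
    · · █ █ █ █ · · · · ·
    · · █ · · · · · · · ·
    · · · · · · · · · · ·
T3:
  2·area = 36
  edge (4, 6)→(12, 0): d=(8,-6) top-left  bias=+0
  edge (12, 0)→(10, 6): d=(-2,6) right/bottom  bias=-1
  edge (10, 6)→(4, 6): d=(-6,0) right/bottom  bias=-1
    (5,0)@(11, 1): e=[2,4,30] → █
    (6,0)@(13, 1): e=[14,-8,30] → ·
    (4,1)@(9, 3): e=[6,12,18] → █
    (5,1)@(11, 3): e=[18,0,18] → ·  [on edge]
    (3,2)@(7, 5): e=[10,20,6] → █
    (5,2)@(11, 5): e=[34,-4,6] → ·
    (3,3)@(7, 7): e=[26,16,-6] → ·
    (4,3)@(9, 7): e=[38,4,-6] → ·
    (4,4)@(9, 9): e=[54,0,-18] → ·  [on edge]
  covered (4 px):
    · · · · · █ · · · · ·
    · · · · █ · · · · · ·
    · · · █ █ · · · · · ·
    · · · · · · · · · · ·
    · · · · · · · · · · ·

Result: [[2,2],[1,3],[2,3],[3,4]]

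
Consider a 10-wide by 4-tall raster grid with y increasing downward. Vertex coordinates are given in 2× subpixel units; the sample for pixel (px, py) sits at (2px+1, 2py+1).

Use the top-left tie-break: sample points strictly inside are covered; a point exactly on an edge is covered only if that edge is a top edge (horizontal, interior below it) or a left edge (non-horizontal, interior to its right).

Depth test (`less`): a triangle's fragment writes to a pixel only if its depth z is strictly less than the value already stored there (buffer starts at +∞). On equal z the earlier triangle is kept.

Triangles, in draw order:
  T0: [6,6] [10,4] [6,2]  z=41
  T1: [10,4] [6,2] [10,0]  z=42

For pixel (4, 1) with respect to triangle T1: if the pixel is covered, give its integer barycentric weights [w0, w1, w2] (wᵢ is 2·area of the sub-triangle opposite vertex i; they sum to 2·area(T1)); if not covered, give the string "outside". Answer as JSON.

T0:
  2·area = 16  (B↔C swapped to make it positive)
  edge (6, 6)→(6, 2): d=(0,-4) top-left  bias=+0
  edge (6, 2)→(10, 4): d=(4,2) right/bottom  bias=-1
  edge (10, 4)→(6, 6): d=(-4,2) right/bottom  bias=-1
    (3,1)@(7, 3): e=[4,2,10] → X
    (4,1)@(9, 3): e=[12,-2,6] → .
    (3,2)@(7, 5): e=[4,10,2] → X
    (4,2)@(9, 5): e=[12,6,-2] → .
    (3,3)@(7, 7): e=[4,18,-6] → .
  covered (2 px):
    . . . . . . . . . .
    . . . X . . . . . .
    . . . X . . . . . .
    . . . . . . . . . .
T1:
  2·area = 16
  edge (10, 4)→(6, 2): d=(-4,-2) top-left  bias=+0
  edge (6, 2)→(10, 0): d=(4,-2) top-left  bias=+0
  edge (10, 0)→(10, 4): d=(0,4) right/bottom  bias=-1
    (4,0)@(9, 1): e=[10,2,4] → X
    (5,0)@(11, 1): e=[14,6,-4] → .
    (4,1)@(9, 3): e=[2,10,4] → X
    (5,1)@(11, 3): e=[6,14,-4] → .
    (4,2)@(9, 5): e=[-6,18,4] → .
  covered (2 px):
    . . . . X . . . . .
    . . . . X . . . . .
    . . . . . . . . . .
    . . . . . . . . . .

Result: [10,4,2]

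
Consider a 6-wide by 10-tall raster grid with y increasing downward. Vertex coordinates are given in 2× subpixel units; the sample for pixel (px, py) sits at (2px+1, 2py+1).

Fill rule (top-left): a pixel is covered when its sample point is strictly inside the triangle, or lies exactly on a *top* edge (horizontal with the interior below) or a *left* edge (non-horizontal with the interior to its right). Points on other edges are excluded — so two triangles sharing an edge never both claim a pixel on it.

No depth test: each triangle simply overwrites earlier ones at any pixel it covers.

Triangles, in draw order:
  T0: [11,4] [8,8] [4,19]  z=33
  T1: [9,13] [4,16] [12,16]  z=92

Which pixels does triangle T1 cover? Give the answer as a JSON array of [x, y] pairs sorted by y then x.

T0:
  2·area = 17  (B↔C swapped to make it positive)
  edge (11, 4)→(4, 19): d=(-7,15) right/bottom  bias=-1
  edge (4, 19)→(8, 8): d=(4,-11) top-left  bias=+0
  edge (8, 8)→(11, 4): d=(3,-4) top-left  bias=+0
    (4,3)@(9, 7): e=[9,7,1] → X
    (5,3)@(11, 7): e=[-21,29,9] → .
    (4,4)@(9, 9): e=[-5,15,7] → .
    (3,5)@(7, 11): e=[11,1,5] → X
    (4,5)@(9, 11): e=[-19,23,13] → .
    (3,6)@(7, 13): e=[-3,9,11] → .
  covered (2 px):
    . . . . . .
    . . . . . .
    . . . . . .
    . . . . X .
    . . . . . .
    . . . X . .
    . . . . . .
    . . . . . .
    . . . . . .
    . . . . . .
T1:
  2·area = 24  (B↔C swapped to make it positive)
  edge (9, 13)→(12, 16): d=(3,3) right/bottom  bias=-1
  edge (12, 16)→(4, 16): d=(-8,0) right/bottom  bias=-1
  edge (4, 16)→(9, 13): d=(5,-3) top-left  bias=+0
    (0,2)@(1, 5): e=[0,88,-64] → .  [on edge]
    (1,3)@(3, 7): e=[0,72,-48] → .  [on edge]
    (2,4)@(5, 9): e=[0,56,-32] → .  [on edge]
    (3,5)@(7, 11): e=[0,40,-16] → .  [on edge]
    (4,6)@(9, 13): e=[0,24,0] → .  [on edge]
    (3,7)@(7, 15): e=[12,8,4] → X
    (4,7)@(9, 15): e=[6,8,10] → X
    (5,7)@(11, 15): e=[0,8,16] → .  [on edge]
    (3,8)@(7, 17): e=[18,-8,14] → .
    (4,8)@(9, 17): e=[12,-8,20] → .
  covered (2 px):
    . . . . . .
    . . . . . .
    . . . . . .
    . . . . . .
    . . . . . .
    . . . . . .
    . . . . . .
    . . . X X .
    . . . . . .
    . . . . . .

Result: [[3,7],[4,7]]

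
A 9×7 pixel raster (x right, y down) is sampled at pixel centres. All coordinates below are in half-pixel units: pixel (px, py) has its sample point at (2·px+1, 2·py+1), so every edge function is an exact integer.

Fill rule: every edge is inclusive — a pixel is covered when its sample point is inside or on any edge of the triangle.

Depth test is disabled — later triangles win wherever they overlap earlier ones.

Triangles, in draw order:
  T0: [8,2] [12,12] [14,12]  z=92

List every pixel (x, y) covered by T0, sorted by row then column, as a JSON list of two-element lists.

T0:
  2·area = 20  (B↔C swapped to make it positive)
  edge (8, 2)→(14, 12): d=(6,10) inclusive
  edge (14, 12)→(12, 12): d=(-2,0) inclusive
  edge (12, 12)→(8, 2): d=(-4,-10) inclusive
    (5,3)@(11, 7): e=[0,10,10] → X  [on edge]
    (6,3)@(13, 7): e=[-20,10,30] → .
    (5,4)@(11, 9): e=[12,6,2] → X
    (6,4)@(13, 9): e=[-8,6,22] → .
    (5,5)@(11, 11): e=[24,2,-6] → .
    (6,5)@(13, 11): e=[4,2,14] → X
    (7,5)@(15, 11): e=[-16,2,34] → .
    (6,6)@(13, 13): e=[16,-2,6] → .
  covered (3 px):
    . . . . . . . . .
    . . . . . . . . .
    . . . . . . . . .
    . . . . . X . . .
    . . . . . X . . .
    . . . . . . X . .
    . . . . . . . . .

Final: [[5,3],[5,4],[6,5]]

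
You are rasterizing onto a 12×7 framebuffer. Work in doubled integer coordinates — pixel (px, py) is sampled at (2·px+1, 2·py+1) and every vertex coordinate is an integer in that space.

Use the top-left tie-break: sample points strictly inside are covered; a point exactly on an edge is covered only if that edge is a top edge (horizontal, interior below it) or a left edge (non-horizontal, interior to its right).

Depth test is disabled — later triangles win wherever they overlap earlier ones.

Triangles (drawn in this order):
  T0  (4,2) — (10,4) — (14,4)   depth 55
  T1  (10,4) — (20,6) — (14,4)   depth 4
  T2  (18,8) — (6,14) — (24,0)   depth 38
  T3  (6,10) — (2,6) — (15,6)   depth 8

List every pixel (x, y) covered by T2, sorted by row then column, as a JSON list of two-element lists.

T0:
  2·area = 8  (B↔C swapped to make it positive)
  edge (4, 2)→(14, 4): d=(10,2) right/bottom  bias=-1
  edge (14, 4)→(10, 4): d=(-4,0) right/bottom  bias=-1
  edge (10, 4)→(4, 2): d=(-6,-2) top-left  bias=+0
    (0,0)@(1, 1): e=[-4,12,0] → .  [on edge]
    (3,1)@(7, 3): e=[4,4,0] → X  [on edge]
    (4,1)@(9, 3): e=[0,4,4] → .  [on edge]
    (3,2)@(7, 5): e=[24,-4,-12] → .
    (6,2)@(13, 5): e=[12,-4,0] → .  [on edge]
    (9,2)@(19, 5): e=[0,-4,12] → .  [on edge]
    (9,3)@(19, 7): e=[20,-12,0] → .  [on edge]
  covered (1 px):
    . . . . . . . . . . . .
    . . . X . . . . . . . .
    . . . . . . . . . . . .
    . . . . . . . . . . . .
    . . . . . . . . . . . .
    . . . . . . . . . . . .
    . . . . . . . . . . . .
T1:
  2·area = 8  (B↔C swapped to make it positive)
  edge (10, 4)→(14, 4): d=(4,0) top-left  bias=+0
  edge (14, 4)→(20, 6): d=(6,2) right/bottom  bias=-1
  edge (20, 6)→(10, 4): d=(-10,-2) top-left  bias=+0
    (2,0)@(5, 1): e=[-12,0,20] → .  [on edge]
    (2,1)@(5, 3): e=[-4,12,0] → .  [on edge]
    (5,1)@(11, 3): e=[-4,0,12] → .  [on edge]
    (7,2)@(15, 5): e=[4,4,0] → X  [on edge]
    (8,2)@(17, 5): e=[4,0,4] → .  [on edge]
    (7,3)@(15, 7): e=[12,16,-20] → .
    (11,3)@(23, 7): e=[12,0,-4] → .  [on edge]
  covered (1 px):
    . . . . . . . . . . . .
    . . . . . . . . . . . .
    . . . . . . . X . . . .
    . . . . . . . . . . . .
    . . . . . . . . . . . .
    . . . . . . . . . . . .
    . . . . . . . . . . . .
T2:
  2·area = 60
  edge (18, 8)→(6, 14): d=(-12,6) right/bottom  bias=-1
  edge (6, 14)→(24, 0): d=(18,-14) top-left  bias=+0
  edge (24, 0)→(18, 8): d=(-6,8) right/bottom  bias=-1
    (11,0)@(23, 1): e=[54,4,2] → X
    (10,1)@(21, 3): e=[42,12,6] → X
    (11,1)@(23, 3): e=[30,40,-10] → .
    (9,2)@(19, 5): e=[30,20,10] → X
    (10,2)@(21, 5): e=[18,48,-6] → .
    (7,3)@(15, 7): e=[30,0,30] → X  [on edge]
    (8,3)@(17, 7): e=[18,28,14] → X
    (9,3)@(19, 7): e=[6,56,-2] → .
    (6,4)@(13, 9): e=[18,8,34] → X
    (8,4)@(17, 9): e=[-6,64,2] → .
    (5,5)@(11, 11): e=[6,16,38] → X
    (6,5)@(13, 11): e=[-6,44,22] → .
  covered (8 px):
    . . . . . . . . . . . X
    . . . . . . . . . . X .
    . . . . . . . . . X . .
    . . . . . . . X X . . .
    . . . . . . X X . . . .
    . . . . . X . . . . . .
    . . . . . . . . . . . .
T3:
  2·area = 52
  edge (6, 10)→(2, 6): d=(-4,-4) top-left  bias=+0
  edge (2, 6)→(15, 6): d=(13,0) top-left  bias=+0
  edge (15, 6)→(6, 10): d=(-9,4) right/bottom  bias=-1
    (0,2)@(1, 5): e=[0,-13,65] → .  [on edge]
    (1,3)@(3, 7): e=[0,13,39] → X  [on edge]
    (2,3)@(5, 7): e=[8,13,31] → X
    (3,3)@(7, 7): e=[16,13,23] → X
    (4,3)@(9, 7): e=[24,13,15] → X
    (5,3)@(11, 7): e=[32,13,7] → X
    (6,3)@(13, 7): e=[40,13,-1] → .
    (1,4)@(3, 9): e=[-8,39,21] → .
    (2,4)@(5, 9): e=[0,39,13] → X  [on edge]
    (4,4)@(9, 9): e=[16,39,-3] → .
    (5,4)@(11, 9): e=[24,39,-11] → .
    (2,5)@(5, 11): e=[-8,65,-5] → .
    (3,5)@(7, 11): e=[0,65,-13] → .  [on edge]
    (4,6)@(9, 13): e=[0,91,-39] → .  [on edge]
  covered (7 px):
    . . . . . . . . . . . .
    . . . . . . . . . . . .
    . . . . . . . . . . . .
    . X X X X X . . . . . .
    . . X X . . . . . . . .
    . . . . . . . . . . . .
    . . . . . . . . . . . .

Result: [[11,0],[10,1],[9,2],[7,3],[8,3],[6,4],[7,4],[5,5]]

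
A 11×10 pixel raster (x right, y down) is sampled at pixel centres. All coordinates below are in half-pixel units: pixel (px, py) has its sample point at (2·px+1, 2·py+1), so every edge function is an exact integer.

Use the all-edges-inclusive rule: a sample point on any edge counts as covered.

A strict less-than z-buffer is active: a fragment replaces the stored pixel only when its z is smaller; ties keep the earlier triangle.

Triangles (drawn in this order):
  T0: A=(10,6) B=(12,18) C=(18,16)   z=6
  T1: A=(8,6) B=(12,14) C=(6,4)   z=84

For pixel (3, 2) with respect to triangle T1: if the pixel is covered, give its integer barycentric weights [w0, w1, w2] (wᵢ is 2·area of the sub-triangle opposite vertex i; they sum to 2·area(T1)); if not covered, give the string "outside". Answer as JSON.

T0:
  2·area = 76  (B↔C swapped to make it positive)
  edge (10, 6)→(18, 16): d=(8,10) inclusive
  edge (18, 16)→(12, 18): d=(-6,2) inclusive
  edge (12, 18)→(10, 6): d=(-2,-12) inclusive
    (5,4)@(11, 9): e=[14,56,6] → #
    (6,4)@(13, 9): e=[-6,52,30] → ·
    (5,5)@(11, 11): e=[30,44,2] → #
    (6,5)@(13, 11): e=[10,40,26] → #
    (7,5)@(15, 11): e=[-10,36,50] → ·
    (5,6)@(11, 13): e=[46,32,-2] → ·
    (6,6)@(13, 13): e=[26,28,22] → #
    (7,6)@(15, 13): e=[6,24,46] → #
    (8,6)@(17, 13): e=[-14,20,70] → ·
    (6,7)@(13, 15): e=[42,16,18] → #
    (8,7)@(17, 15): e=[2,8,66] → #
    (9,7)@(19, 15): e=[-18,4,90] → ·
    (10,7)@(21, 15): e=[-38,0,114] → ·  [on edge]
    (7,8)@(15, 17): e=[38,0,38] → #  [on edge]
    (4,9)@(9, 19): e=[114,0,-38] → ·  [on edge]
  covered (10 px):
    · · · · · · · · · · ·
    · · · · · · · · · · ·
    · · · · · · · · · · ·
    · · · · · · · · · · ·
    · · · · · # · · · · ·
    · · · · · # # · · · ·
    · · · · · · # # · · ·
    · · · · · · # # # · ·
    · · · · · · # # · · ·
    · · · · · · · · · · ·
T1:
  2·area = 8
  edge (8, 6)→(12, 14): d=(4,8) inclusive
  edge (12, 14)→(6, 4): d=(-6,-10) inclusive
  edge (6, 4)→(8, 6): d=(2,2) inclusive
    (1,0)@(3, 1): e=[20,-12,0] → ·  [on edge]
    (2,1)@(5, 3): e=[12,-4,0] → ·  [on edge]
    (3,2)@(7, 5): e=[4,4,0] → #  [on edge]
    (4,2)@(9, 5): e=[-12,24,-4] → ·
    (3,3)@(7, 7): e=[12,-8,4] → ·
    (4,3)@(9, 7): e=[-4,12,0] → ·  [on edge]
    (4,4)@(9, 9): e=[4,0,4] → #  [on edge]
    (5,4)@(11, 9): e=[-12,20,0] → ·  [on edge]
    (4,5)@(9, 11): e=[12,-12,8] → ·
    (6,5)@(13, 11): e=[-20,28,0] → ·  [on edge]
    (7,6)@(15, 13): e=[-28,36,0] → ·  [on edge]
    (8,7)@(17, 15): e=[-36,44,0] → ·  [on edge]
    (9,8)@(19, 17): e=[-44,52,0] → ·  [on edge]
    (7,9)@(15, 19): e=[-4,0,12] → ·  [on edge]
    (10,9)@(21, 19): e=[-52,60,0] → ·  [on edge]
  covered (2 px):
    · · · · · · · · · · ·
    · · · · · · · · · · ·
    · · · # · · · · · · ·
    · · · · · · · · · · ·
    · · · · # · · · · · ·
    · · · · · · · · · · ·
    · · · · · · · · · · ·
    · · · · · · · · · · ·
    · · · · · · · · · · ·
    · · · · · · · · · · ·

Result: [4,0,4]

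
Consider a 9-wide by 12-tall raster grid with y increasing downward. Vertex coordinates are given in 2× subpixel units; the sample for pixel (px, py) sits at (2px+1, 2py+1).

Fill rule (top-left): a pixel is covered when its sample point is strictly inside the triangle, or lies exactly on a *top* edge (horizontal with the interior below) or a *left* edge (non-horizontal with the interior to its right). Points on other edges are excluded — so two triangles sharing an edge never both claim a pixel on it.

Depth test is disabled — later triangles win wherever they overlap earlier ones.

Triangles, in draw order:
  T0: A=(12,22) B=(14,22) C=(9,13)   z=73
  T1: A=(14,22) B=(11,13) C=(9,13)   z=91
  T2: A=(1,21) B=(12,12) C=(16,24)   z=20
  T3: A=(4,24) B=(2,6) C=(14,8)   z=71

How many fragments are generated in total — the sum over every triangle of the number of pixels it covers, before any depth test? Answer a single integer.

T0:
  2·area = 18  (B↔C swapped to make it positive)
  edge (12, 22)→(9, 13): d=(-3,-9) top-left  bias=+0
  edge (9, 13)→(14, 22): d=(5,9) right/bottom  bias=-1
  edge (14, 22)→(12, 22): d=(-2,0) right/bottom  bias=-1
    (2,0)@(5, 1): e=[0,-24,42] → .  [on edge]
    (3,3)@(7, 7): e=[0,-12,30] → .  [on edge]
    (4,6)@(9, 13): e=[0,0,18] → .  [on edge]
    (5,8)@(11, 17): e=[6,2,10] → X
    (6,8)@(13, 17): e=[24,-16,10] → .
    (5,9)@(11, 19): e=[0,12,6] → X  [on edge]
    (6,9)@(13, 19): e=[18,-6,6] → .
    (5,10)@(11, 21): e=[-6,22,2] → .
    (6,10)@(13, 21): e=[12,4,2] → X
    (7,10)@(15, 21): e=[30,-14,2] → .
    (6,11)@(13, 23): e=[6,14,-2] → .
  covered (3 px):
    . . . . . . . . .
    . . . . . . . . .
    . . . . . . . . .
    . . . . . . . . .
    . . . . . . . . .
    . . . . . . . . .
    . . . . . . . . .
    . . . . . . . . .
    . . . . . X . . .
    . . . . . X . . .
    . . . . . . X . .
    . . . . . . . . .
T1:
  2·area = 18  (B↔C swapped to make it positive)
  edge (14, 22)→(9, 13): d=(-5,-9) top-left  bias=+0
  edge (9, 13)→(11, 13): d=(2,0) top-left  bias=+0
  edge (11, 13)→(14, 22): d=(3,9) right/bottom  bias=-1
    (3,0)@(7, 1): e=[42,-24,0] → .  [on edge]
    (4,3)@(9, 7): e=[30,-12,0] → .  [on edge]
    (0,6)@(1, 13): e=[-72,0,90] → .  [on edge]
    (1,6)@(3, 13): e=[-54,0,72] → .  [on edge]
    (2,6)@(5, 13): e=[-36,0,54] → .  [on edge]
    (3,6)@(7, 13): e=[-18,0,36] → .  [on edge]
    (4,6)@(9, 13): e=[0,0,18] → X  [on edge]
    (5,6)@(11, 13): e=[18,0,0] → .  [on edge]
    (6,6)@(13, 13): e=[36,0,-18] → .  [on edge]
    (7,6)@(15, 13): e=[54,0,-36] → .  [on edge]
    (8,6)@(17, 13): e=[72,0,-54] → .  [on edge]
    (4,7)@(9, 15): e=[-10,4,24] → .
    (6,9)@(13, 19): e=[6,12,0] → .  [on edge]
  covered (2 px):
    . . . . . . . . .
    . . . . . . . . .
    . . . . . . . . .
    . . . . . . . . .
    . . . . . . . . .
    . . . . . . . . .
    . . . . X . . . .
    . . . . . X . . .
    . . . . . . . . .
    . . . . . . . . .
    . . . . . . . . .
    . . . . . . . . .
T2:
  2·area = 168
  edge (1, 21)→(12, 12): d=(11,-9) top-left  bias=+0
  edge (12, 12)→(16, 24): d=(4,12) right/bottom  bias=-1
  edge (16, 24)→(1, 21): d=(-15,-3) top-left  bias=+0
    (4,1)@(9, 3): e=[-126,0,294] → .  [on edge]
    (5,4)@(11, 9): e=[-42,0,210] → .  [on edge]
    (5,6)@(11, 13): e=[2,16,150] → X
    (6,6)@(13, 13): e=[20,-8,156] → .
    (4,7)@(9, 15): e=[6,48,114] → X
    (6,7)@(13, 15): e=[42,0,126] → .  [on edge]
    (3,8)@(7, 17): e=[10,80,78] → X
    (6,8)@(13, 17): e=[64,8,96] → X
    (7,8)@(15, 17): e=[82,-16,102] → .
    (2,9)@(5, 19): e=[14,112,42] → X
    (7,9)@(15, 19): e=[104,-8,72] → .
    (0,10)@(1, 21): e=[0,168,0] → X  [on edge]
    (7,10)@(15, 21): e=[126,0,42] → .  [on edge]
    (5,11)@(11, 23): e=[112,56,0] → X  [on edge]
  covered (22 px):
    . . . . . . . . .
    . . . . . . . . .
    . . . . . . . . .
    . . . . . . . . .
    . . . . . . . . .
    . . . . . . . . .
    . . . . . X . . .
    . . . . X X . . .
    . . . X X X X . .
    . . X X X X X . .
    X X X X X X X . .
    . . . . . X X X .
T3:
  2·area = 212
  edge (4, 24)→(2, 6): d=(-2,-18) top-left  bias=+0
  edge (2, 6)→(14, 8): d=(12,2) right/bottom  bias=-1
  edge (14, 8)→(4, 24): d=(-10,16) right/bottom  bias=-1
    (1,3)@(3, 7): e=[16,10,186] → X
    (2,3)@(5, 7): e=[52,6,154] → X
    (3,3)@(7, 7): e=[88,2,122] → X
    (4,3)@(9, 7): e=[124,-2,90] → .
    (1,4)@(3, 9): e=[12,34,166] → X
    (4,4)@(9, 9): e=[120,22,70] → X
    (5,4)@(11, 9): e=[156,18,38] → X
    (6,4)@(13, 9): e=[192,14,6] → X
    (7,4)@(15, 9): e=[228,10,-26] → .
    (1,5)@(3, 11): e=[8,58,146] → X
    (6,5)@(13, 11): e=[188,38,-14] → .
    (1,6)@(3, 13): e=[4,82,126] → X
    (1,7)@(3, 15): e=[0,106,106] → X  [on edge]
  covered (27 px):
    . . . . . . . . .
    . . . . . . . . .
    . . . . . . . . .
    . X X X . . . . .
    . X X X X X X . .
    . X X X X X . . .
    . X X X X . . . .
    . X X X X . . . .
    . . X X . . . . .
    . . X X . . . . .
    . . X . . . . . .
    . . . . . . . . .

Result: 54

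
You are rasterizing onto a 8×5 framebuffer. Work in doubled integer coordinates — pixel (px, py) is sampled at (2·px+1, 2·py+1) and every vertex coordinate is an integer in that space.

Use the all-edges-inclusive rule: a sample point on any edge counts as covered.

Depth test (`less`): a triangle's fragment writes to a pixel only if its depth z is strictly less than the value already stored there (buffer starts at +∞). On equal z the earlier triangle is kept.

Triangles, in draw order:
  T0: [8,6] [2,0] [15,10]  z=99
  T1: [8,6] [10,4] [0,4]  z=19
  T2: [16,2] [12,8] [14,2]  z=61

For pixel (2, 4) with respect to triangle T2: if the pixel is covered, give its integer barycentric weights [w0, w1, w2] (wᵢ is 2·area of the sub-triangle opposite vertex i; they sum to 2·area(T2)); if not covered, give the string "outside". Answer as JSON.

T0:
  2·area = 18
  edge (8, 6)→(2, 0): d=(-6,-6) inclusive
  edge (2, 0)→(15, 10): d=(13,10) inclusive
  edge (15, 10)→(8, 6): d=(-7,-4) inclusive
    (1,0)@(3, 1): e=[0,3,15] → █  [on edge]
    (2,0)@(5, 1): e=[12,-17,23] → ·
    (1,1)@(3, 3): e=[-12,29,1] → ·
    (2,1)@(5, 3): e=[0,9,9] → █  [on edge]
    (3,1)@(7, 3): e=[12,-11,17] → ·
    (2,2)@(5, 5): e=[-12,35,-5] → ·
    (3,2)@(7, 5): e=[0,15,3] → █  [on edge]
    (4,2)@(9, 5): e=[12,-5,11] → ·
    (3,3)@(7, 7): e=[-12,41,-11] → ·
    (4,3)@(9, 7): e=[0,21,-3] → ·  [on edge]
    (5,3)@(11, 7): e=[12,1,5] → █
    (6,3)@(13, 7): e=[24,-19,13] → ·
    (5,4)@(11, 9): e=[0,27,-9] → ·  [on edge]
  covered (4 px):
    · █ · · · · · ·
    · · █ · · · · ·
    · · · █ · · · ·
    · · · · · █ · ·
    · · · · · · · ·
T1:
  2·area = 20  (B↔C swapped to make it positive)
  edge (8, 6)→(0, 4): d=(-8,-2) inclusive
  edge (0, 4)→(10, 4): d=(10,0) inclusive
  edge (10, 4)→(8, 6): d=(-2,2) inclusive
    (6,0)@(13, 1): e=[50,-30,0] → ·  [on edge]
    (5,1)@(11, 3): e=[30,-10,0] → ·  [on edge]
    (2,2)@(5, 5): e=[2,10,8] → █
    (3,2)@(7, 5): e=[6,10,4] → █
    (4,2)@(9, 5): e=[10,10,0] → █  [on edge]
    (5,2)@(11, 5): e=[14,10,-4] → ·
    (2,3)@(5, 7): e=[-14,30,4] → ·
    (3,3)@(7, 7): e=[-10,30,0] → ·  [on edge]
    (4,3)@(9, 7): e=[-6,30,-4] → ·
    (2,4)@(5, 9): e=[-30,50,0] → ·  [on edge]
  covered (3 px):
    · · · · · · · ·
    · · · · · · · ·
    · · █ █ █ · · ·
    · · · · · · · ·
    · · · · · · · ·
T2:
  2·area = 12
  edge (16, 2)→(12, 8): d=(-4,6) inclusive
  edge (12, 8)→(14, 2): d=(2,-6) inclusive
  edge (14, 2)→(16, 2): d=(2,0) inclusive
    (7,1)@(15, 3): e=[2,8,2] → █
    (6,2)@(13, 5): e=[6,0,6] → █  [on edge]
    (7,2)@(15, 5): e=[-6,12,6] → ·
    (6,3)@(13, 7): e=[-2,4,10] → ·
  covered (2 px):
    · · · · · · · ·
    · · · · · · · █
    · · · · · · █ ·
    · · · · · · · ·
    · · · · · · · ·

Answer: "outside"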